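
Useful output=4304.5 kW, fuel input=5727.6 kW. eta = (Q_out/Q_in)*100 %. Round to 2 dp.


eta = (4304.5/5727.6)*100 = 75.15 %

75.15 %


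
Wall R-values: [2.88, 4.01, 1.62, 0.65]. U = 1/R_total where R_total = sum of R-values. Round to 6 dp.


R_total = 2.88 + 4.01 + 1.62 + 0.65 = 9.16
U = 1/9.16 = 0.109170

0.109170


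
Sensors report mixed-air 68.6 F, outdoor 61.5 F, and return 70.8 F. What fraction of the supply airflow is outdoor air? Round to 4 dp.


frac = (68.6 - 70.8) / (61.5 - 70.8) = 0.2366

0.2366


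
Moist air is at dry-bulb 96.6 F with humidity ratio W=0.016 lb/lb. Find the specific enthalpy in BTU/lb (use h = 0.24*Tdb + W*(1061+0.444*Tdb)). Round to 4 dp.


h = 0.24*96.6 + 0.016*(1061+0.444*96.6) = 40.8462 BTU/lb

40.8462 BTU/lb


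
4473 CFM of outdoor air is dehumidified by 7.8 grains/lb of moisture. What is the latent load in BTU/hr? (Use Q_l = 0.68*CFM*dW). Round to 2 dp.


Q = 0.68 * 4473 * 7.8 = 23724.79 BTU/hr

23724.79 BTU/hr


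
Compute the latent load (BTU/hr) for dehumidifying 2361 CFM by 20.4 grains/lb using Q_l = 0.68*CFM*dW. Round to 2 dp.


Q = 0.68 * 2361 * 20.4 = 32751.79 BTU/hr

32751.79 BTU/hr


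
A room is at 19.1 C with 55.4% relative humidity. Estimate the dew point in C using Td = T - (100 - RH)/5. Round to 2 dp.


Td = 19.1 - (100-55.4)/5 = 10.18 C

10.18 C


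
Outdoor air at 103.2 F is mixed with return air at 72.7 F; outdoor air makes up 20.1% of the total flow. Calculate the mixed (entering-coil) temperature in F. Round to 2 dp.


T_mix = 72.7 + (20.1/100)*(103.2-72.7) = 78.83 F

78.83 F


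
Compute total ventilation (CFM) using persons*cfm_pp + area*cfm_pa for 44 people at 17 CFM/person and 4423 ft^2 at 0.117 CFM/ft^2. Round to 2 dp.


Total = 44*17 + 4423*0.117 = 1265.49 CFM

1265.49 CFM


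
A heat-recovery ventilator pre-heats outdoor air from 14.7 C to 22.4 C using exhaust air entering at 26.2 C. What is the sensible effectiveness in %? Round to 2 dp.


eff = (22.4-14.7)/(26.2-14.7)*100 = 66.96 %

66.96 %


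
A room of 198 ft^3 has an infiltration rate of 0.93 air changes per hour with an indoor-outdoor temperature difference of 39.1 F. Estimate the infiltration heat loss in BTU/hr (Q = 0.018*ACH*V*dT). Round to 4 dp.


Q = 0.018 * 0.93 * 198 * 39.1 = 129.5977 BTU/hr

129.5977 BTU/hr


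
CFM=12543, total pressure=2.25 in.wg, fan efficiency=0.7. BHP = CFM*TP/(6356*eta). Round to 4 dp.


BHP = 12543 * 2.25 / (6356 * 0.7) = 6.3431 hp

6.3431 hp


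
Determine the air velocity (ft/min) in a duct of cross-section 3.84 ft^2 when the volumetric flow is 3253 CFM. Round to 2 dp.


V = 3253 / 3.84 = 847.14 ft/min

847.14 ft/min


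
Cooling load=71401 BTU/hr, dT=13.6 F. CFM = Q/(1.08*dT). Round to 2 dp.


CFM = 71401 / (1.08 * 13.6) = 4861.18

4861.18 CFM


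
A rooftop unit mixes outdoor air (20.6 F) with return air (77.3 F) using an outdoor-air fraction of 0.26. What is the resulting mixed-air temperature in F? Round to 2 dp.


T_mix = 0.26*20.6 + 0.74*77.3 = 62.56 F

62.56 F


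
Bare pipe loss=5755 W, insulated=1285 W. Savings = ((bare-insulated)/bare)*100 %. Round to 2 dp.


Savings = ((5755-1285)/5755)*100 = 77.67 %

77.67 %


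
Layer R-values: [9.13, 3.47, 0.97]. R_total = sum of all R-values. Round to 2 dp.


R_total = 9.13 + 3.47 + 0.97 = 13.57

13.57


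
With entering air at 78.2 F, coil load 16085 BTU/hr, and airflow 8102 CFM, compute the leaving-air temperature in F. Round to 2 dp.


dT = 16085/(1.08*8102) = 1.8383
T_leave = 78.2 - 1.8383 = 76.36 F

76.36 F


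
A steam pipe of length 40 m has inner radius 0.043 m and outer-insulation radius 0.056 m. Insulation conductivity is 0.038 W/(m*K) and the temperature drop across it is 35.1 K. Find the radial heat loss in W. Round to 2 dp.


Q = 2*pi*0.038*40*35.1/ln(0.056/0.043) = 1269.05 W

1269.05 W


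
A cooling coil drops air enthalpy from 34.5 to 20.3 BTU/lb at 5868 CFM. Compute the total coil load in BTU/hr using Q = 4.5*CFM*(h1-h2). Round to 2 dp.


Q = 4.5 * 5868 * (34.5 - 20.3) = 374965.20 BTU/hr

374965.20 BTU/hr


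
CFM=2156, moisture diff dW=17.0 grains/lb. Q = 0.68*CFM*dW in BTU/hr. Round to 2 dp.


Q = 0.68 * 2156 * 17.0 = 24923.36 BTU/hr

24923.36 BTU/hr


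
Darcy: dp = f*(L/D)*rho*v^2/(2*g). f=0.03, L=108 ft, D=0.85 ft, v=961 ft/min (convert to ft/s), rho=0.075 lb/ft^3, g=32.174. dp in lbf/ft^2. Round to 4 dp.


v_fps = 961/60 = 16.0167 ft/s
dp = 0.03*(108/0.85)*0.075*16.0167^2/(2*32.174) = 1.1397 lbf/ft^2

1.1397 lbf/ft^2


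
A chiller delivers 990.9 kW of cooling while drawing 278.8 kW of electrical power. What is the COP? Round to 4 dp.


COP = 990.9 / 278.8 = 3.5542

3.5542


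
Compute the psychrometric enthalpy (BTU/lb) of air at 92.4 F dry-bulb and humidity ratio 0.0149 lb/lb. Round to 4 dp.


h = 0.24*92.4 + 0.0149*(1061+0.444*92.4) = 38.5962 BTU/lb

38.5962 BTU/lb


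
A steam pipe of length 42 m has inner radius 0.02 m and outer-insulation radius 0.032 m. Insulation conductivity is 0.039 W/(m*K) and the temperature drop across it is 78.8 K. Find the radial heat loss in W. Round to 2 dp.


Q = 2*pi*0.039*42*78.8/ln(0.032/0.02) = 1725.52 W

1725.52 W


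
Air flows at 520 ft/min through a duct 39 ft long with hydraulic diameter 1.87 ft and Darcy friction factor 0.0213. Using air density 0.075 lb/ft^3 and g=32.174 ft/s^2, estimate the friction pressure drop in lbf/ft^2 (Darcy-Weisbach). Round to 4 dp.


v_fps = 520/60 = 8.6667 ft/s
dp = 0.0213*(39/1.87)*0.075*8.6667^2/(2*32.174) = 0.0389 lbf/ft^2

0.0389 lbf/ft^2


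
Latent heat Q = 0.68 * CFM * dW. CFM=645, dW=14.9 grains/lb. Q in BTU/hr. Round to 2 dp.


Q = 0.68 * 645 * 14.9 = 6535.14 BTU/hr

6535.14 BTU/hr


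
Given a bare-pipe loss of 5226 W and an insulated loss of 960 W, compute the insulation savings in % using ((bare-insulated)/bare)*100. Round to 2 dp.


Savings = ((5226-960)/5226)*100 = 81.63 %

81.63 %


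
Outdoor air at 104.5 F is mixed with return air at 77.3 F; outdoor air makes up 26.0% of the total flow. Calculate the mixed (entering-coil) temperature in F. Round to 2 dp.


T_mix = 77.3 + (26.0/100)*(104.5-77.3) = 84.37 F

84.37 F


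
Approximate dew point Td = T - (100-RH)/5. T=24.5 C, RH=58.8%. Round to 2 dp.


Td = 24.5 - (100-58.8)/5 = 16.26 C

16.26 C


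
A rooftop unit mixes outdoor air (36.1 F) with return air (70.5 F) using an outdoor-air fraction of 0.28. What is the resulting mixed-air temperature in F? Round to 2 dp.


T_mix = 0.28*36.1 + 0.72*70.5 = 60.87 F

60.87 F


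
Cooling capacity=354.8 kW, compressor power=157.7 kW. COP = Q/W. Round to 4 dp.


COP = 354.8 / 157.7 = 2.2498

2.2498


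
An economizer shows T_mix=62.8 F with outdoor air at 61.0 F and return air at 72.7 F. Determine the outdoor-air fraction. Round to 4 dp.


frac = (62.8 - 72.7) / (61.0 - 72.7) = 0.8462

0.8462


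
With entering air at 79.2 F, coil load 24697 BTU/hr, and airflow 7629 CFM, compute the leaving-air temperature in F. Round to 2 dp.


dT = 24697/(1.08*7629) = 2.9975
T_leave = 79.2 - 2.9975 = 76.20 F

76.20 F


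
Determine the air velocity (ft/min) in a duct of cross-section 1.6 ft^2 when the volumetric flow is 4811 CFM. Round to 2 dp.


V = 4811 / 1.6 = 3006.88 ft/min

3006.88 ft/min


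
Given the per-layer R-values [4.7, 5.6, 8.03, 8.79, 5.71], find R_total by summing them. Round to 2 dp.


R_total = 4.7 + 5.6 + 8.03 + 8.79 + 5.71 = 32.83

32.83


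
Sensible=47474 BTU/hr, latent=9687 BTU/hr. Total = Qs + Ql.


Qt = 47474 + 9687 = 57161 BTU/hr

57161 BTU/hr


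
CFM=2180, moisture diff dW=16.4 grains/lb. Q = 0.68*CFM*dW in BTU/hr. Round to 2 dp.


Q = 0.68 * 2180 * 16.4 = 24311.36 BTU/hr

24311.36 BTU/hr


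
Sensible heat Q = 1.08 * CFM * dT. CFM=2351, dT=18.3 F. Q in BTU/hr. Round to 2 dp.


Q = 1.08 * 2351 * 18.3 = 46465.16 BTU/hr

46465.16 BTU/hr


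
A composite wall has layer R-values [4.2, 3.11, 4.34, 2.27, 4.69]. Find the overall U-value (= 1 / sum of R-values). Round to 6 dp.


R_total = 4.2 + 3.11 + 4.34 + 2.27 + 4.69 = 18.61
U = 1/18.61 = 0.053735

0.053735


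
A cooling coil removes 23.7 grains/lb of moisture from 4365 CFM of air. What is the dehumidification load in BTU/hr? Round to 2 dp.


Q = 0.68 * 4365 * 23.7 = 70346.34 BTU/hr

70346.34 BTU/hr


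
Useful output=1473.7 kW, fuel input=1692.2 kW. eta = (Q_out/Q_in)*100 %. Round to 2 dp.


eta = (1473.7/1692.2)*100 = 87.09 %

87.09 %


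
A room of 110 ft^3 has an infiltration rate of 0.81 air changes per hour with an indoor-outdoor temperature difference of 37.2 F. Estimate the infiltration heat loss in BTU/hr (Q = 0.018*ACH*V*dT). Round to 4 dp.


Q = 0.018 * 0.81 * 110 * 37.2 = 59.6614 BTU/hr

59.6614 BTU/hr


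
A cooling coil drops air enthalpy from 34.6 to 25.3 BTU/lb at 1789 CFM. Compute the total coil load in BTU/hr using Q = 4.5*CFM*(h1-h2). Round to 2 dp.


Q = 4.5 * 1789 * (34.6 - 25.3) = 74869.65 BTU/hr

74869.65 BTU/hr


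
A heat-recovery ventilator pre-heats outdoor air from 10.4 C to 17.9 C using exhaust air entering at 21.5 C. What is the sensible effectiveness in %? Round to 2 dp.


eff = (17.9-10.4)/(21.5-10.4)*100 = 67.57 %

67.57 %


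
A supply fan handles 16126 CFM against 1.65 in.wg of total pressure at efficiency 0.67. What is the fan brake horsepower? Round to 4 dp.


BHP = 16126 * 1.65 / (6356 * 0.67) = 6.2482 hp

6.2482 hp


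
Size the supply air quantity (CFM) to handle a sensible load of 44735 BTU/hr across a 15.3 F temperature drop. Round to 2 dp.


CFM = 44735 / (1.08 * 15.3) = 2707.27

2707.27 CFM


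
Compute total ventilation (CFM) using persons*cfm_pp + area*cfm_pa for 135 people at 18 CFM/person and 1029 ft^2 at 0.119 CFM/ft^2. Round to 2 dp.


Total = 135*18 + 1029*0.119 = 2552.45 CFM

2552.45 CFM


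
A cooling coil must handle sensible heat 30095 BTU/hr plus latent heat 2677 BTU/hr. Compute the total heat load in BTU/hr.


Qt = 30095 + 2677 = 32772 BTU/hr

32772 BTU/hr


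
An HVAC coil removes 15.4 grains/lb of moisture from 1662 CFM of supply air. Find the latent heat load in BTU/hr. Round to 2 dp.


Q = 0.68 * 1662 * 15.4 = 17404.46 BTU/hr

17404.46 BTU/hr


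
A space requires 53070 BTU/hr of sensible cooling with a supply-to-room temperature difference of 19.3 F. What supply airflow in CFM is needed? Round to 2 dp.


CFM = 53070 / (1.08 * 19.3) = 2546.06

2546.06 CFM


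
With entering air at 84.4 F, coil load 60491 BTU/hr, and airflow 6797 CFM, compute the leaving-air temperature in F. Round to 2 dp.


dT = 60491/(1.08*6797) = 8.2404
T_leave = 84.4 - 8.2404 = 76.16 F

76.16 F


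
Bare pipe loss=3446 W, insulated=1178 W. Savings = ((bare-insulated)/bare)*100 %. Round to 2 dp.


Savings = ((3446-1178)/3446)*100 = 65.82 %

65.82 %


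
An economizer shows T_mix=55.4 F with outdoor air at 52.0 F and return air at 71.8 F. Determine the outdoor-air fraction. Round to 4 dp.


frac = (55.4 - 71.8) / (52.0 - 71.8) = 0.8283

0.8283


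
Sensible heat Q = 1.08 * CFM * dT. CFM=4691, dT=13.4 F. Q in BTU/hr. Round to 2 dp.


Q = 1.08 * 4691 * 13.4 = 67888.15 BTU/hr

67888.15 BTU/hr


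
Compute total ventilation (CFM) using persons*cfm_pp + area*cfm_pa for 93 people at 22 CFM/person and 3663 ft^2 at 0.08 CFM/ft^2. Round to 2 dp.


Total = 93*22 + 3663*0.08 = 2339.04 CFM

2339.04 CFM


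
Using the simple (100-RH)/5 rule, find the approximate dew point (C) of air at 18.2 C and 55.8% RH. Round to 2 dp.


Td = 18.2 - (100-55.8)/5 = 9.36 C

9.36 C


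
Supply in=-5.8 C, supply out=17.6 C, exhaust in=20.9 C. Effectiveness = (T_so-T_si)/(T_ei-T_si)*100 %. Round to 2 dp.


eff = (17.6-(-5.8))/(20.9-(-5.8))*100 = 87.64 %

87.64 %


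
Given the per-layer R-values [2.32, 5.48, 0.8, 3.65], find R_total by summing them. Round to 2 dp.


R_total = 2.32 + 5.48 + 0.8 + 3.65 = 12.25

12.25


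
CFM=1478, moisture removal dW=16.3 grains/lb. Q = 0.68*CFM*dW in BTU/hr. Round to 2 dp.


Q = 0.68 * 1478 * 16.3 = 16382.15 BTU/hr

16382.15 BTU/hr


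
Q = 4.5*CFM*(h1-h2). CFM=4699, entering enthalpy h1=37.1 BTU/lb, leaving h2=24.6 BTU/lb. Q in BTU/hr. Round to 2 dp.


Q = 4.5 * 4699 * (37.1 - 24.6) = 264318.75 BTU/hr

264318.75 BTU/hr


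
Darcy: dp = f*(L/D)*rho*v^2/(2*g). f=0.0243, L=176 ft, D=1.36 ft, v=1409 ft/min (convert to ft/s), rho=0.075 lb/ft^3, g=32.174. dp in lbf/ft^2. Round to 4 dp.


v_fps = 1409/60 = 23.4833 ft/s
dp = 0.0243*(176/1.36)*0.075*23.4833^2/(2*32.174) = 2.0213 lbf/ft^2

2.0213 lbf/ft^2


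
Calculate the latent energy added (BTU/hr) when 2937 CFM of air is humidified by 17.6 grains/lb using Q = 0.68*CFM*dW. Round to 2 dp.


Q = 0.68 * 2937 * 17.6 = 35150.02 BTU/hr

35150.02 BTU/hr


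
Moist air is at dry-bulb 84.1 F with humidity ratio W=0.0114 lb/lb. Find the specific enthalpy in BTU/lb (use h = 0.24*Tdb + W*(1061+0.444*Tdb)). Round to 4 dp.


h = 0.24*84.1 + 0.0114*(1061+0.444*84.1) = 32.7051 BTU/lb

32.7051 BTU/lb


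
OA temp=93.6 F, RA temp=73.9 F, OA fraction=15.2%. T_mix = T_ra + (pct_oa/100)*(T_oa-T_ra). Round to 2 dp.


T_mix = 73.9 + (15.2/100)*(93.6-73.9) = 76.89 F

76.89 F


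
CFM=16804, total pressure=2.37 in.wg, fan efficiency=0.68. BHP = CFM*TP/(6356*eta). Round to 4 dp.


BHP = 16804 * 2.37 / (6356 * 0.68) = 9.2144 hp

9.2144 hp


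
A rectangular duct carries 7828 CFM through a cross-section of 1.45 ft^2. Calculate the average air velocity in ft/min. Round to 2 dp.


V = 7828 / 1.45 = 5398.62 ft/min

5398.62 ft/min


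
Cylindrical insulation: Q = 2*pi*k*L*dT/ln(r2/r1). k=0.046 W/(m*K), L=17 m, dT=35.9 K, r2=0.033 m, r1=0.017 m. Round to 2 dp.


Q = 2*pi*0.046*17*35.9/ln(0.033/0.017) = 265.93 W

265.93 W


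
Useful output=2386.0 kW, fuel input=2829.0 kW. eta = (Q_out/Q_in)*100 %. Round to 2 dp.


eta = (2386.0/2829.0)*100 = 84.34 %

84.34 %


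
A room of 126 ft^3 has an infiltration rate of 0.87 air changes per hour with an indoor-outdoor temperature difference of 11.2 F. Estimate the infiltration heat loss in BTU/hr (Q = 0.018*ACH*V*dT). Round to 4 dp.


Q = 0.018 * 0.87 * 126 * 11.2 = 22.0994 BTU/hr

22.0994 BTU/hr


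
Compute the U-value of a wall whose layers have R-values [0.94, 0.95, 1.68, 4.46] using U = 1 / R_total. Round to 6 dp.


R_total = 0.94 + 0.95 + 1.68 + 4.46 = 8.03
U = 1/8.03 = 0.124533

0.124533


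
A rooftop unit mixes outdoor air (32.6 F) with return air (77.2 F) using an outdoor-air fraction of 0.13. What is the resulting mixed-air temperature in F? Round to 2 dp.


T_mix = 0.13*32.6 + 0.87*77.2 = 71.40 F

71.40 F


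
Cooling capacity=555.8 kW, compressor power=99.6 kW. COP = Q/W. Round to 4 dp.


COP = 555.8 / 99.6 = 5.5803

5.5803


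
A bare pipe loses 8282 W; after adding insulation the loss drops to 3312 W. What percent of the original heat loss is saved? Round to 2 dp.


Savings = ((8282-3312)/8282)*100 = 60.01 %

60.01 %


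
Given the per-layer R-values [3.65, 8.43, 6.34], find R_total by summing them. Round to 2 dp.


R_total = 3.65 + 8.43 + 6.34 = 18.42

18.42


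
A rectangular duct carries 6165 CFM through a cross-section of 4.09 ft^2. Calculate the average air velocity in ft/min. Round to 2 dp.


V = 6165 / 4.09 = 1507.33 ft/min

1507.33 ft/min


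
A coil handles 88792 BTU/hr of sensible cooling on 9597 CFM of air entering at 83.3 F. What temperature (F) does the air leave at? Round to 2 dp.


dT = 88792/(1.08*9597) = 8.5667
T_leave = 83.3 - 8.5667 = 74.73 F

74.73 F


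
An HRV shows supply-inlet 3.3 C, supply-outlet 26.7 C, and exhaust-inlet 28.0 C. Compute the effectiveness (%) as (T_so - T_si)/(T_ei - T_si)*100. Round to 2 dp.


eff = (26.7-3.3)/(28.0-3.3)*100 = 94.74 %

94.74 %


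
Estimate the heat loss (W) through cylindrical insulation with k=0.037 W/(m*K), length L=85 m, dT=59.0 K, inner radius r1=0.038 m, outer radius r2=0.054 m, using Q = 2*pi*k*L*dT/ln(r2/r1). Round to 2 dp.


Q = 2*pi*0.037*85*59.0/ln(0.054/0.038) = 3317.82 W

3317.82 W


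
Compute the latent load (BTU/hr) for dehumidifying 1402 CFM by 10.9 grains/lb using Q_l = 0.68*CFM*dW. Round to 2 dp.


Q = 0.68 * 1402 * 10.9 = 10391.62 BTU/hr

10391.62 BTU/hr


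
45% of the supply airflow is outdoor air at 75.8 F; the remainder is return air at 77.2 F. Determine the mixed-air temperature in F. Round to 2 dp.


T_mix = 0.45*75.8 + 0.55*77.2 = 76.57 F

76.57 F


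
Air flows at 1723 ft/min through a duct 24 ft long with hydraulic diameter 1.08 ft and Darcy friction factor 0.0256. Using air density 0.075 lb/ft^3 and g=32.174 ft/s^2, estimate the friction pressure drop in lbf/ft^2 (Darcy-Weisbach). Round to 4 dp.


v_fps = 1723/60 = 28.7167 ft/s
dp = 0.0256*(24/1.08)*0.075*28.7167^2/(2*32.174) = 0.5468 lbf/ft^2

0.5468 lbf/ft^2


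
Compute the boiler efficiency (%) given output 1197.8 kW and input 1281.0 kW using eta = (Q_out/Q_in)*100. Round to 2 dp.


eta = (1197.8/1281.0)*100 = 93.51 %

93.51 %


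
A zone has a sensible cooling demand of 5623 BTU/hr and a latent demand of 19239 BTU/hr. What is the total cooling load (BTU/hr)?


Qt = 5623 + 19239 = 24862 BTU/hr

24862 BTU/hr


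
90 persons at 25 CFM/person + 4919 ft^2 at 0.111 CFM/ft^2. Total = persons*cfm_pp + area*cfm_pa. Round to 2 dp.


Total = 90*25 + 4919*0.111 = 2796.01 CFM

2796.01 CFM


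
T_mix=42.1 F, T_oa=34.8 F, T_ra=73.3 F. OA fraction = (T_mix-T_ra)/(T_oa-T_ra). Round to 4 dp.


frac = (42.1 - 73.3) / (34.8 - 73.3) = 0.8104

0.8104


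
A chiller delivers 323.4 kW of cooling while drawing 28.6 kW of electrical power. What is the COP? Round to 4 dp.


COP = 323.4 / 28.6 = 11.3077

11.3077


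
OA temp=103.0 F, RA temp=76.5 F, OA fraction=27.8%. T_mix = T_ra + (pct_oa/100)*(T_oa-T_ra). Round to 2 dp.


T_mix = 76.5 + (27.8/100)*(103.0-76.5) = 83.87 F

83.87 F


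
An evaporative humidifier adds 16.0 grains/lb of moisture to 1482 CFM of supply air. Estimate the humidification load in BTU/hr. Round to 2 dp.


Q = 0.68 * 1482 * 16.0 = 16124.16 BTU/hr

16124.16 BTU/hr


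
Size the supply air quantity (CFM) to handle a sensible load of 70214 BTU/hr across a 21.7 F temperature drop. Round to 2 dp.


CFM = 70214 / (1.08 * 21.7) = 2995.99

2995.99 CFM


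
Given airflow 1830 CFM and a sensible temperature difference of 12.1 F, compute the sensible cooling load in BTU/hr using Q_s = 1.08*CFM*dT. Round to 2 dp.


Q = 1.08 * 1830 * 12.1 = 23914.44 BTU/hr

23914.44 BTU/hr


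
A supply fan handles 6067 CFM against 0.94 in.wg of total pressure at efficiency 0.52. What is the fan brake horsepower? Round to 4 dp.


BHP = 6067 * 0.94 / (6356 * 0.52) = 1.7255 hp

1.7255 hp


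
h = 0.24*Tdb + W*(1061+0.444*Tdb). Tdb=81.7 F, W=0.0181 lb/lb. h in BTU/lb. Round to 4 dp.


h = 0.24*81.7 + 0.0181*(1061+0.444*81.7) = 39.4687 BTU/lb

39.4687 BTU/lb


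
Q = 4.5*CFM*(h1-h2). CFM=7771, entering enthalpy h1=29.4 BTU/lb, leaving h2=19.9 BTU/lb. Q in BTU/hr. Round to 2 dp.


Q = 4.5 * 7771 * (29.4 - 19.9) = 332210.25 BTU/hr

332210.25 BTU/hr


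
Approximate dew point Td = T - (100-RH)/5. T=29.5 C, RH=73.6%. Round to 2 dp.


Td = 29.5 - (100-73.6)/5 = 24.22 C

24.22 C


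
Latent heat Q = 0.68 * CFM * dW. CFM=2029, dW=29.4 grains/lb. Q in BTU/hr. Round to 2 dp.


Q = 0.68 * 2029 * 29.4 = 40563.77 BTU/hr

40563.77 BTU/hr


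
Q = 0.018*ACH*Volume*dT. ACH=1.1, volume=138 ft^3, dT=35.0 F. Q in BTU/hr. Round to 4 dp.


Q = 0.018 * 1.1 * 138 * 35.0 = 95.6340 BTU/hr

95.6340 BTU/hr


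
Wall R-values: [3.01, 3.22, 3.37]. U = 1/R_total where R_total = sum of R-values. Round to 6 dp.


R_total = 3.01 + 3.22 + 3.37 = 9.60
U = 1/9.60 = 0.104167

0.104167


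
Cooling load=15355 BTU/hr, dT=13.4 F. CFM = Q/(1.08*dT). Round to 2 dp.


CFM = 15355 / (1.08 * 13.4) = 1061.01

1061.01 CFM


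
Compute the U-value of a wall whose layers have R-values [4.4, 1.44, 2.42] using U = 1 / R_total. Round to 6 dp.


R_total = 4.4 + 1.44 + 2.42 = 8.26
U = 1/8.26 = 0.121065

0.121065


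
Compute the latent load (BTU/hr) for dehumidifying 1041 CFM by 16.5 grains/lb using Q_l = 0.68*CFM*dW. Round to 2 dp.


Q = 0.68 * 1041 * 16.5 = 11680.02 BTU/hr

11680.02 BTU/hr


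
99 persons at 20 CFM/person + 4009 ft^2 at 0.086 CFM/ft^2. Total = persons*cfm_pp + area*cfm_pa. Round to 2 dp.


Total = 99*20 + 4009*0.086 = 2324.77 CFM

2324.77 CFM


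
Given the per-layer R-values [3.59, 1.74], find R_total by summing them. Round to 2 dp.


R_total = 3.59 + 1.74 = 5.33

5.33


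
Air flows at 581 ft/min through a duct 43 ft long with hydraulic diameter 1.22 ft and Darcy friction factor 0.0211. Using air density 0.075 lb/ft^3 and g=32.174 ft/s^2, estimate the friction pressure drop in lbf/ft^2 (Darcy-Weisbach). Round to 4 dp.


v_fps = 581/60 = 9.6833 ft/s
dp = 0.0211*(43/1.22)*0.075*9.6833^2/(2*32.174) = 0.0813 lbf/ft^2

0.0813 lbf/ft^2


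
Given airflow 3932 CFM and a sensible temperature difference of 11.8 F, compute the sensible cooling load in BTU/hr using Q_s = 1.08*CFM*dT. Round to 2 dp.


Q = 1.08 * 3932 * 11.8 = 50109.41 BTU/hr

50109.41 BTU/hr


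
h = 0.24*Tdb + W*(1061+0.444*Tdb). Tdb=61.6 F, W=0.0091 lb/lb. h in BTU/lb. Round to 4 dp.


h = 0.24*61.6 + 0.0091*(1061+0.444*61.6) = 24.6880 BTU/lb

24.6880 BTU/lb


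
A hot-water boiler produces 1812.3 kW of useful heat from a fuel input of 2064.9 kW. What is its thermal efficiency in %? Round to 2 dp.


eta = (1812.3/2064.9)*100 = 87.77 %

87.77 %


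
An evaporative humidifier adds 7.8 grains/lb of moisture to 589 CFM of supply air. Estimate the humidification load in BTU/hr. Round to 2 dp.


Q = 0.68 * 589 * 7.8 = 3124.06 BTU/hr

3124.06 BTU/hr


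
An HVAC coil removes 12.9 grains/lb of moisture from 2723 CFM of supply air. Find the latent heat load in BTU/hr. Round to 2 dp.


Q = 0.68 * 2723 * 12.9 = 23886.16 BTU/hr

23886.16 BTU/hr


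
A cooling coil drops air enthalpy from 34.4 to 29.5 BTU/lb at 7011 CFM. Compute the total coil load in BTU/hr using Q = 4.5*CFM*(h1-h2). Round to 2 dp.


Q = 4.5 * 7011 * (34.4 - 29.5) = 154592.55 BTU/hr

154592.55 BTU/hr


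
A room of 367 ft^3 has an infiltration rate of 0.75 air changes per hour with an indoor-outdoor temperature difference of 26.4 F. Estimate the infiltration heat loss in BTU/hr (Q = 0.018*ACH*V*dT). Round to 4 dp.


Q = 0.018 * 0.75 * 367 * 26.4 = 130.7988 BTU/hr

130.7988 BTU/hr


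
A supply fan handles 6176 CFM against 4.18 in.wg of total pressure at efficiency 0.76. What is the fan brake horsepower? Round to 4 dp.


BHP = 6176 * 4.18 / (6356 * 0.76) = 5.3442 hp

5.3442 hp


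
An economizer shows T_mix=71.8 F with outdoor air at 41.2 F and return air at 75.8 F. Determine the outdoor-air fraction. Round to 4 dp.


frac = (71.8 - 75.8) / (41.2 - 75.8) = 0.1156

0.1156


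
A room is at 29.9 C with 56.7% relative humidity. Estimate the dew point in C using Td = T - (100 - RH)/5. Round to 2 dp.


Td = 29.9 - (100-56.7)/5 = 21.24 C

21.24 C


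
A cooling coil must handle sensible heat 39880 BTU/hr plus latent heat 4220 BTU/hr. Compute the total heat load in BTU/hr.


Qt = 39880 + 4220 = 44100 BTU/hr

44100 BTU/hr


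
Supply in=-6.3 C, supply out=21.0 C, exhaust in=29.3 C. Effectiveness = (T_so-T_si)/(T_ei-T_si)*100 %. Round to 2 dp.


eff = (21.0-(-6.3))/(29.3-(-6.3))*100 = 76.69 %

76.69 %


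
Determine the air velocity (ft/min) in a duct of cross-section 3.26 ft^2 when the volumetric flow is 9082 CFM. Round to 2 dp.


V = 9082 / 3.26 = 2785.89 ft/min

2785.89 ft/min


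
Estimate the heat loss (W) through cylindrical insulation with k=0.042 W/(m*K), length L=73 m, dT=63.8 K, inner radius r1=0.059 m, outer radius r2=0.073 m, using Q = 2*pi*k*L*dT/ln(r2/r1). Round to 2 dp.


Q = 2*pi*0.042*73*63.8/ln(0.073/0.059) = 5772.34 W

5772.34 W


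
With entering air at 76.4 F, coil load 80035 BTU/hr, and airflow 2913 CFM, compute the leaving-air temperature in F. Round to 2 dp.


dT = 80035/(1.08*2913) = 25.4399
T_leave = 76.4 - 25.4399 = 50.96 F

50.96 F


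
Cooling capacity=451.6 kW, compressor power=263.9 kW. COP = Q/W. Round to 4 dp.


COP = 451.6 / 263.9 = 1.7113

1.7113


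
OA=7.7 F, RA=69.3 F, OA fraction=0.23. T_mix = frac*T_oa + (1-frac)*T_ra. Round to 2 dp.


T_mix = 0.23*7.7 + 0.77*69.3 = 55.13 F

55.13 F


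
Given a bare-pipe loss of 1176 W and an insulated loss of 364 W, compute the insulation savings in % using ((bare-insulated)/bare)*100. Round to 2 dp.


Savings = ((1176-364)/1176)*100 = 69.05 %

69.05 %


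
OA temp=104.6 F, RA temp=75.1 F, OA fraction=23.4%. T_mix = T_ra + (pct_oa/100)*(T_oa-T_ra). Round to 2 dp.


T_mix = 75.1 + (23.4/100)*(104.6-75.1) = 82.00 F

82.00 F


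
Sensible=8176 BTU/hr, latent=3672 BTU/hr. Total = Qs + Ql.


Qt = 8176 + 3672 = 11848 BTU/hr

11848 BTU/hr


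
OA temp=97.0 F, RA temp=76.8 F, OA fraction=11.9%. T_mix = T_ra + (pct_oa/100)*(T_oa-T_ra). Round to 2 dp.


T_mix = 76.8 + (11.9/100)*(97.0-76.8) = 79.20 F

79.20 F


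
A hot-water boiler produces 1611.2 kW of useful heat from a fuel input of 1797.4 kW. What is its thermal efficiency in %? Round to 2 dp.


eta = (1611.2/1797.4)*100 = 89.64 %

89.64 %


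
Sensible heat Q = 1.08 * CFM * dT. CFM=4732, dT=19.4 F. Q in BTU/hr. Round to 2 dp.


Q = 1.08 * 4732 * 19.4 = 99144.86 BTU/hr

99144.86 BTU/hr


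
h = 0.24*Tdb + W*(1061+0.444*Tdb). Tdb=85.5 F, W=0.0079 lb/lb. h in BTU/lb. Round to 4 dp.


h = 0.24*85.5 + 0.0079*(1061+0.444*85.5) = 29.2018 BTU/lb

29.2018 BTU/lb


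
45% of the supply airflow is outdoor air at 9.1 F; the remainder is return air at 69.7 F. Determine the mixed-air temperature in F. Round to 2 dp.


T_mix = 0.45*9.1 + 0.55*69.7 = 42.43 F

42.43 F


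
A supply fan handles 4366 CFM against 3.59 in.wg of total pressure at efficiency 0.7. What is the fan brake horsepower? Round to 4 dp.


BHP = 4366 * 3.59 / (6356 * 0.7) = 3.5229 hp

3.5229 hp


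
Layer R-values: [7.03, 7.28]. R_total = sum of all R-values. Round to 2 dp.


R_total = 7.03 + 7.28 = 14.31

14.31


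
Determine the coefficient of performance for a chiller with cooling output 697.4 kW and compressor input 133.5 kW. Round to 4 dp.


COP = 697.4 / 133.5 = 5.2240

5.2240


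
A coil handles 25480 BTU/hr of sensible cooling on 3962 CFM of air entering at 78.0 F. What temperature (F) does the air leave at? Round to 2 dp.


dT = 25480/(1.08*3962) = 5.9547
T_leave = 78.0 - 5.9547 = 72.05 F

72.05 F


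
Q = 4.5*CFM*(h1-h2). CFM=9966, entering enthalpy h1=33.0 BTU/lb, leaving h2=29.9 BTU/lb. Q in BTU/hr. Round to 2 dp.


Q = 4.5 * 9966 * (33.0 - 29.9) = 139025.70 BTU/hr

139025.70 BTU/hr


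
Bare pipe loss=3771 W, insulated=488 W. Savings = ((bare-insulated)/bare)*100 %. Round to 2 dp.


Savings = ((3771-488)/3771)*100 = 87.06 %

87.06 %


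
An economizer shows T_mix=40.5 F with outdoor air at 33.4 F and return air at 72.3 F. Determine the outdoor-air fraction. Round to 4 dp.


frac = (40.5 - 72.3) / (33.4 - 72.3) = 0.8175

0.8175


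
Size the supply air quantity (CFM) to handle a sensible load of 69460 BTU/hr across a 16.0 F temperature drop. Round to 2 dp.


CFM = 69460 / (1.08 * 16.0) = 4019.68

4019.68 CFM


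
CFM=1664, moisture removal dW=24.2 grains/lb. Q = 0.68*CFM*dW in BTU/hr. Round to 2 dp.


Q = 0.68 * 1664 * 24.2 = 27382.78 BTU/hr

27382.78 BTU/hr


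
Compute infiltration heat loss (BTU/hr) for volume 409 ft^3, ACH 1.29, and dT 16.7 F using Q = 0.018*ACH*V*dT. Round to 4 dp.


Q = 0.018 * 1.29 * 409 * 16.7 = 158.5996 BTU/hr

158.5996 BTU/hr


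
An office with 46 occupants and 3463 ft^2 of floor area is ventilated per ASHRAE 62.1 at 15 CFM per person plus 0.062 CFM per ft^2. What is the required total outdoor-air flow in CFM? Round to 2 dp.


Total = 46*15 + 3463*0.062 = 904.71 CFM

904.71 CFM


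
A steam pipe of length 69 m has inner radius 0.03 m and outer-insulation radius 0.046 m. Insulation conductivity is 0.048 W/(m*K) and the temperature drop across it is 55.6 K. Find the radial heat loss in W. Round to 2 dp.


Q = 2*pi*0.048*69*55.6/ln(0.046/0.03) = 2706.86 W

2706.86 W


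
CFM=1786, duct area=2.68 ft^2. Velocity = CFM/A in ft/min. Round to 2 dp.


V = 1786 / 2.68 = 666.42 ft/min

666.42 ft/min


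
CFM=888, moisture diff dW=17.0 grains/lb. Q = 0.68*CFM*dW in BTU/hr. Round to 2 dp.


Q = 0.68 * 888 * 17.0 = 10265.28 BTU/hr

10265.28 BTU/hr


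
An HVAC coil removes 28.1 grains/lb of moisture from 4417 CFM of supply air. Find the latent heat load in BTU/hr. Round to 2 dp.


Q = 0.68 * 4417 * 28.1 = 84400.04 BTU/hr

84400.04 BTU/hr


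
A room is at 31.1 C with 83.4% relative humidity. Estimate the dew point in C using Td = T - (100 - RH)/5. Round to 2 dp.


Td = 31.1 - (100-83.4)/5 = 27.78 C

27.78 C


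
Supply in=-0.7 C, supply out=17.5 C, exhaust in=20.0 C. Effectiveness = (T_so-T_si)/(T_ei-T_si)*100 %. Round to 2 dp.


eff = (17.5-(-0.7))/(20.0-(-0.7))*100 = 87.92 %

87.92 %


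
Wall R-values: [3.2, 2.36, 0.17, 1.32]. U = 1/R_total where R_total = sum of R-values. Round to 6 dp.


R_total = 3.2 + 2.36 + 0.17 + 1.32 = 7.05
U = 1/7.05 = 0.141844

0.141844


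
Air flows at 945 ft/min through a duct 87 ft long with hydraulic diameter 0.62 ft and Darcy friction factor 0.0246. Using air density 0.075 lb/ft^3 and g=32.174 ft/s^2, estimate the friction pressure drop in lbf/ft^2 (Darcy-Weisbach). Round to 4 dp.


v_fps = 945/60 = 15.75 ft/s
dp = 0.0246*(87/0.62)*0.075*15.75^2/(2*32.174) = 0.9980 lbf/ft^2

0.9980 lbf/ft^2


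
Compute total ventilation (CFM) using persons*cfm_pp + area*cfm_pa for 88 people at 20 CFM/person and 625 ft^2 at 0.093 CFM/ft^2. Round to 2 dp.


Total = 88*20 + 625*0.093 = 1818.13 CFM

1818.13 CFM


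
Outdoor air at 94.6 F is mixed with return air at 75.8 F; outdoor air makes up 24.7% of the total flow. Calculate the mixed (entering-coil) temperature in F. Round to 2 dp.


T_mix = 75.8 + (24.7/100)*(94.6-75.8) = 80.44 F

80.44 F


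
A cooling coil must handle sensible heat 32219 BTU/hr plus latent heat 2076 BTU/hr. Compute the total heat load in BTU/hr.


Qt = 32219 + 2076 = 34295 BTU/hr

34295 BTU/hr


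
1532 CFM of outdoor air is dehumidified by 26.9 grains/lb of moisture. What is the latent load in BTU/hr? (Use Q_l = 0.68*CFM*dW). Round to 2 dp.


Q = 0.68 * 1532 * 26.9 = 28023.34 BTU/hr

28023.34 BTU/hr


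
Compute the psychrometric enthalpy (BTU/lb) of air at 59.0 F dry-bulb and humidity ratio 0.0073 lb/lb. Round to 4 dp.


h = 0.24*59.0 + 0.0073*(1061+0.444*59.0) = 22.0965 BTU/lb

22.0965 BTU/lb


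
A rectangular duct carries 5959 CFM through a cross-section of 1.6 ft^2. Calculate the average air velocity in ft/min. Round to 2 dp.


V = 5959 / 1.6 = 3724.38 ft/min

3724.38 ft/min


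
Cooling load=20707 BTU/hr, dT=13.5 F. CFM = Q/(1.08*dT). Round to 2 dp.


CFM = 20707 / (1.08 * 13.5) = 1420.23

1420.23 CFM


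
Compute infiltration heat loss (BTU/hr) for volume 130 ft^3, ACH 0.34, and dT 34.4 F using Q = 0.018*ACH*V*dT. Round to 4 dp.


Q = 0.018 * 0.34 * 130 * 34.4 = 27.3686 BTU/hr

27.3686 BTU/hr


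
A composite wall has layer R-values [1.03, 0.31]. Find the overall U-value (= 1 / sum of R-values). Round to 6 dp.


R_total = 1.03 + 0.31 = 1.34
U = 1/1.34 = 0.746269

0.746269


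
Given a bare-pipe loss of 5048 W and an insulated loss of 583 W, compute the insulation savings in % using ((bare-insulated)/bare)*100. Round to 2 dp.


Savings = ((5048-583)/5048)*100 = 88.45 %

88.45 %


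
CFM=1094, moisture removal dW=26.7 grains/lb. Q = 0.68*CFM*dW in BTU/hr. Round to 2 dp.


Q = 0.68 * 1094 * 26.7 = 19862.66 BTU/hr

19862.66 BTU/hr


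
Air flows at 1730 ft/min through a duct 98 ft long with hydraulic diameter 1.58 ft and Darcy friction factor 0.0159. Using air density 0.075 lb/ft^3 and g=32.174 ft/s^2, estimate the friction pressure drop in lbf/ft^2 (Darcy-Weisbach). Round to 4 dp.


v_fps = 1730/60 = 28.8333 ft/s
dp = 0.0159*(98/1.58)*0.075*28.8333^2/(2*32.174) = 0.9556 lbf/ft^2

0.9556 lbf/ft^2


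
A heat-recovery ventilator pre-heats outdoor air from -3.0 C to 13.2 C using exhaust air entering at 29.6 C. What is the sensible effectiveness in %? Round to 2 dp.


eff = (13.2-(-3.0))/(29.6-(-3.0))*100 = 49.69 %

49.69 %


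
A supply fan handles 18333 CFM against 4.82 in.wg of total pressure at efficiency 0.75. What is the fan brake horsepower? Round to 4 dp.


BHP = 18333 * 4.82 / (6356 * 0.75) = 18.5368 hp

18.5368 hp


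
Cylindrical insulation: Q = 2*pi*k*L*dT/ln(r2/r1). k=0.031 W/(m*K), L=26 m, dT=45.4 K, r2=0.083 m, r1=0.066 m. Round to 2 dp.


Q = 2*pi*0.031*26*45.4/ln(0.083/0.066) = 1003.19 W

1003.19 W


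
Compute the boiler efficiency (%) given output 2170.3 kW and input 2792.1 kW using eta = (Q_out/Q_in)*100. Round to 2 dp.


eta = (2170.3/2792.1)*100 = 77.73 %

77.73 %


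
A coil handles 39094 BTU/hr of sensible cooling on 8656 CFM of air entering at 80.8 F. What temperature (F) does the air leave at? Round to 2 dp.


dT = 39094/(1.08*8656) = 4.1819
T_leave = 80.8 - 4.1819 = 76.62 F

76.62 F


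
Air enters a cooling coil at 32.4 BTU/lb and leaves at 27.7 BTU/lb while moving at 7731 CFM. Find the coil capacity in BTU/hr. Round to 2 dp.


Q = 4.5 * 7731 * (32.4 - 27.7) = 163510.65 BTU/hr

163510.65 BTU/hr


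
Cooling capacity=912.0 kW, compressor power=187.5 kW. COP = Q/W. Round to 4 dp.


COP = 912.0 / 187.5 = 4.8640

4.8640


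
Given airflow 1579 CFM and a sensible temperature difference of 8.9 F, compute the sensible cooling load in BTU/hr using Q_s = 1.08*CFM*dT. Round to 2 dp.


Q = 1.08 * 1579 * 8.9 = 15177.35 BTU/hr

15177.35 BTU/hr


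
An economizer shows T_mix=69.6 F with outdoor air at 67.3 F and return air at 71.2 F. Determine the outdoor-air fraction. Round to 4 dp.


frac = (69.6 - 71.2) / (67.3 - 71.2) = 0.4103

0.4103


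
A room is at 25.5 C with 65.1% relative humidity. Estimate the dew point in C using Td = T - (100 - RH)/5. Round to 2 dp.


Td = 25.5 - (100-65.1)/5 = 18.52 C

18.52 C


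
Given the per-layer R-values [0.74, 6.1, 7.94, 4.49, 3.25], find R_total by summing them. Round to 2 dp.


R_total = 0.74 + 6.1 + 7.94 + 4.49 + 3.25 = 22.52

22.52


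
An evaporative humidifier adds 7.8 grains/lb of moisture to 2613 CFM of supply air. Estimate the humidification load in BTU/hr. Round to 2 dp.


Q = 0.68 * 2613 * 7.8 = 13859.35 BTU/hr

13859.35 BTU/hr


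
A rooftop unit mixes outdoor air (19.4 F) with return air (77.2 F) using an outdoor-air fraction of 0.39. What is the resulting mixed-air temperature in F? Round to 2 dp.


T_mix = 0.39*19.4 + 0.61*77.2 = 54.66 F

54.66 F


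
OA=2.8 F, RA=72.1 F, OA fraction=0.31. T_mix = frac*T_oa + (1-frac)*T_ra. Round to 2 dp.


T_mix = 0.31*2.8 + 0.69*72.1 = 50.62 F

50.62 F


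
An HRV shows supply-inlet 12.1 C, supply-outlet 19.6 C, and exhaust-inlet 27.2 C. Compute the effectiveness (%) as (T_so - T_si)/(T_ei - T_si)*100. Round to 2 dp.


eff = (19.6-12.1)/(27.2-12.1)*100 = 49.67 %

49.67 %


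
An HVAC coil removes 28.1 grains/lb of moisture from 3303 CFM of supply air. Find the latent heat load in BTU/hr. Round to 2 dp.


Q = 0.68 * 3303 * 28.1 = 63113.72 BTU/hr

63113.72 BTU/hr


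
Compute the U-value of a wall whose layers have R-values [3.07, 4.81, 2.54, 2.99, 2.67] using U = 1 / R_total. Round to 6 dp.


R_total = 3.07 + 4.81 + 2.54 + 2.99 + 2.67 = 16.08
U = 1/16.08 = 0.062189

0.062189


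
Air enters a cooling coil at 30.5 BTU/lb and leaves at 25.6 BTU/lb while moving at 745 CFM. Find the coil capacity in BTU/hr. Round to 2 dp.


Q = 4.5 * 745 * (30.5 - 25.6) = 16427.25 BTU/hr

16427.25 BTU/hr


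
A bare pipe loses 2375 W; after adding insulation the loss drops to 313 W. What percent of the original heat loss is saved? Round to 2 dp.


Savings = ((2375-313)/2375)*100 = 86.82 %

86.82 %


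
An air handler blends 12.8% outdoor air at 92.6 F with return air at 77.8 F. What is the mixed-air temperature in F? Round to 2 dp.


T_mix = 77.8 + (12.8/100)*(92.6-77.8) = 79.69 F

79.69 F


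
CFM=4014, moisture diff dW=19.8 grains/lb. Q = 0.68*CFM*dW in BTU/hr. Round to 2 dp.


Q = 0.68 * 4014 * 19.8 = 54044.50 BTU/hr

54044.50 BTU/hr


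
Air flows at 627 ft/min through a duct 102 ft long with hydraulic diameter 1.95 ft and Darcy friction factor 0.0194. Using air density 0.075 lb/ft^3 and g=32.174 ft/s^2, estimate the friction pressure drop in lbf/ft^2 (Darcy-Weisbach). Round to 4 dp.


v_fps = 627/60 = 10.45 ft/s
dp = 0.0194*(102/1.95)*0.075*10.45^2/(2*32.174) = 0.1292 lbf/ft^2

0.1292 lbf/ft^2


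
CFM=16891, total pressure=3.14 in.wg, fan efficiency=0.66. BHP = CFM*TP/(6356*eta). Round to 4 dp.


BHP = 16891 * 3.14 / (6356 * 0.66) = 12.6432 hp

12.6432 hp


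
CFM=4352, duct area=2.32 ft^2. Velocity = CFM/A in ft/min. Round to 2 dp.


V = 4352 / 2.32 = 1875.86 ft/min

1875.86 ft/min


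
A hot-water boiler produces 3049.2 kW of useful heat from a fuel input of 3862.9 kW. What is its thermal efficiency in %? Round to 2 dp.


eta = (3049.2/3862.9)*100 = 78.94 %

78.94 %


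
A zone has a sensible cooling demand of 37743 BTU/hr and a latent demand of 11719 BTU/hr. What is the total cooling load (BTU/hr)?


Qt = 37743 + 11719 = 49462 BTU/hr

49462 BTU/hr


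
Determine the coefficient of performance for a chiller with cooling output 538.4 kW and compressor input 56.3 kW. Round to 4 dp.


COP = 538.4 / 56.3 = 9.5631

9.5631


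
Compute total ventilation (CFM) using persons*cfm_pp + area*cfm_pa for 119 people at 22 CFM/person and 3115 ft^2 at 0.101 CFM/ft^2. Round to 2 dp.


Total = 119*22 + 3115*0.101 = 2932.62 CFM

2932.62 CFM


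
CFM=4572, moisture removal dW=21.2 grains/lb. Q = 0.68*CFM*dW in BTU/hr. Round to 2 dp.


Q = 0.68 * 4572 * 21.2 = 65909.95 BTU/hr

65909.95 BTU/hr


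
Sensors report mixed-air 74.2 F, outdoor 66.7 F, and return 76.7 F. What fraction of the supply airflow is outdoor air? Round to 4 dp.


frac = (74.2 - 76.7) / (66.7 - 76.7) = 0.2500

0.2500


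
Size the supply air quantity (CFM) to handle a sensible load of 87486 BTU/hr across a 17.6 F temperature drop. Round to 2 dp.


CFM = 87486 / (1.08 * 17.6) = 4602.59

4602.59 CFM


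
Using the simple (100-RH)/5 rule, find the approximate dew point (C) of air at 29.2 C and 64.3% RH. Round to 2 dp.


Td = 29.2 - (100-64.3)/5 = 22.06 C

22.06 C


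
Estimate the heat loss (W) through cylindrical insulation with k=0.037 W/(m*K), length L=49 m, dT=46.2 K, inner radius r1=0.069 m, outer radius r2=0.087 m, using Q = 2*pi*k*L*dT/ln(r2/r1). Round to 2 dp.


Q = 2*pi*0.037*49*46.2/ln(0.087/0.069) = 2270.40 W

2270.40 W


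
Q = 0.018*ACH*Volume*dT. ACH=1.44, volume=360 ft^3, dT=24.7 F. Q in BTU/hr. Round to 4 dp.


Q = 0.018 * 1.44 * 360 * 24.7 = 230.4806 BTU/hr

230.4806 BTU/hr


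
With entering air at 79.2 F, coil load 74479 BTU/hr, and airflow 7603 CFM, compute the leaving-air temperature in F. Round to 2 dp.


dT = 74479/(1.08*7603) = 9.0704
T_leave = 79.2 - 9.0704 = 70.13 F

70.13 F


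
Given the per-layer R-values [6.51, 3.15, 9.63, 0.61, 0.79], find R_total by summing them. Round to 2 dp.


R_total = 6.51 + 3.15 + 9.63 + 0.61 + 0.79 = 20.69

20.69


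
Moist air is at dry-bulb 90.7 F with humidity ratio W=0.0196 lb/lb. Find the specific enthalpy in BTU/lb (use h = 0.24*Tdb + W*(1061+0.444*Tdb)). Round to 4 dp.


h = 0.24*90.7 + 0.0196*(1061+0.444*90.7) = 43.3529 BTU/lb

43.3529 BTU/lb
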